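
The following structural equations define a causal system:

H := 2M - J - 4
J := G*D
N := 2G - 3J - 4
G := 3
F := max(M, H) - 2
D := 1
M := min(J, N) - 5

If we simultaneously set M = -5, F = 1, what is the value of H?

-17

Under do(M = -5, F = 1), each intervened variable's structural equation is replaced by its fixed value.
J = G*D  [with G=3, D=1]  = 3
H = 2M - J - 4  [with M=-5, J=3]  = -17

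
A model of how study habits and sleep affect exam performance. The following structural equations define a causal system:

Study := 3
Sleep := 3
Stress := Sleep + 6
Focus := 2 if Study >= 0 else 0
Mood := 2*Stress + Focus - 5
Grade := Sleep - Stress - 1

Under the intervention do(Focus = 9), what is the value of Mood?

22

Intervening sets Focus = 9 and removes its equation (Focus := 2 if Study >= 0 else 0).
Stress = Sleep + 6  [with Sleep=3]  = 9
Mood = 2*Stress + Focus - 5  [with Stress=9, Focus=9]  = 22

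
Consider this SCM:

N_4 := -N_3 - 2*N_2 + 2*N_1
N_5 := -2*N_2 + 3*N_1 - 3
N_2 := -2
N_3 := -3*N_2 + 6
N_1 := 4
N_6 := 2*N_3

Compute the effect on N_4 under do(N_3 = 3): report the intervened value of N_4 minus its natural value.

9

The intervention breaks the incoming arrows to N_3: N_3 := -3*N_2 + 6 no longer applies, and N_3 = 3.
N_4 = -N_3 - 2*N_2 + 2*N_1  [with N_3=3, N_2=-2, N_1=4]  = 9
Without intervention: N_3 = -3*N_2 + 6  [with N_2=-2]  = 12; N_4 = -N_3 - 2*N_2 + 2*N_1  [with N_3=12, N_2=-2, N_1=4]  = 0.
Change = 9 − 0 = 9.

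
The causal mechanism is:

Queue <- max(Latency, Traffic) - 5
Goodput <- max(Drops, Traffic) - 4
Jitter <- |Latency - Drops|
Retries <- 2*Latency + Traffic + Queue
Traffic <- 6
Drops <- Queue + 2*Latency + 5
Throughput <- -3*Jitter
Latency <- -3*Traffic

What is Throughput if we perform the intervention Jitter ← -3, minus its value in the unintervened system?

Intervening sets Jitter = -3 and removes its equation (Jitter <- |Latency - Drops|).
Throughput = -3*Jitter  [with Jitter=-3]  = 9
Without intervention: Latency = -3*Traffic  [with Traffic=6]  = -18; Queue = max(Latency, Traffic) - 5  [with Latency=-18, Traffic=6]  = 1; Drops = Queue + 2*Latency + 5  [with Queue=1, Latency=-18]  = -30; Jitter = |Latency - Drops|  [with Latency=-18, Drops=-30]  = 12; Throughput = -3*Jitter  [with Jitter=12]  = -36.
Change = 9 − (-36) = 45.

45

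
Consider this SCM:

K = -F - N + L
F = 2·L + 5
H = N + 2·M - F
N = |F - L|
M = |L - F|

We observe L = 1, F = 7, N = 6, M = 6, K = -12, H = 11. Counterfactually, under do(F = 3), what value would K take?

-4

do(F=3) replaces the equation F = 2·L + 5 with the constant F = 3.
N = |F - L|  [with F=3, L=1]  = 2
K = -F - N + L  [with F=3, N=2, L=1]  = -4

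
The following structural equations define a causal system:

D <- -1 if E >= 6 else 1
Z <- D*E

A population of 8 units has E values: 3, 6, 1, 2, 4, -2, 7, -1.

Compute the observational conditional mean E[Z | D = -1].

Observing D=-1 restricts to units where D's equation naturally yields -1: E ∈ {6, 7}. In that subpopulation Z = -6, -7, mean -6.5.

-6.5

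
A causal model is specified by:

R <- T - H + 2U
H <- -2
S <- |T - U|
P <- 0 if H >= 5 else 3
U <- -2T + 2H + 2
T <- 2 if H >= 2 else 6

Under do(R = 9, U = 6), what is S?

0

Setting R = 9, U = 6 by intervention discards those variables' equations.
T = 2 if H >= 2 else 6  [with H=-2]  = 6
S = |T - U|  [with T=6, U=6]  = 0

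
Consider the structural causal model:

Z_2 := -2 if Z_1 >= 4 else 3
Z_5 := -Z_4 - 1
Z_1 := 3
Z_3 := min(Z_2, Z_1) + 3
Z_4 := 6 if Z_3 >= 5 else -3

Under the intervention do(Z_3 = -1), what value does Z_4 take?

-3

The intervention breaks the incoming arrows to Z_3: Z_3 := min(Z_2, Z_1) + 3 no longer applies, and Z_3 = -1.
Z_4 = 6 if Z_3 >= 5 else -3  [with Z_3=-1]  = -3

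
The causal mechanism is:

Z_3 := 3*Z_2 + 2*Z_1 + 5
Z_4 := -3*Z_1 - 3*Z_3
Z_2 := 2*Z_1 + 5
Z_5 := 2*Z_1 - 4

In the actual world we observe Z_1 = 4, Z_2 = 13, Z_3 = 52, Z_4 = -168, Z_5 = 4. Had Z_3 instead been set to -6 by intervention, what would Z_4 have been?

The intervention breaks the incoming arrows to Z_3: Z_3 := 3*Z_2 + 2*Z_1 + 5 no longer applies, and Z_3 = -6.
Z_4 = -3*Z_1 - 3*Z_3  [with Z_1=4, Z_3=-6]  = 6

6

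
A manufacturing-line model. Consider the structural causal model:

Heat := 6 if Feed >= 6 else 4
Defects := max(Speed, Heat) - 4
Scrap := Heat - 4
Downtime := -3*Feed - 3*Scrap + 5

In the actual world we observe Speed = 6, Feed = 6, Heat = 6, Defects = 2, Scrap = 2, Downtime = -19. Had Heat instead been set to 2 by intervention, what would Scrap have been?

-2

do(Heat=2) replaces the equation Heat := 6 if Feed >= 6 else 4 with the constant Heat = 2.
Scrap = Heat - 4  [with Heat=2]  = -2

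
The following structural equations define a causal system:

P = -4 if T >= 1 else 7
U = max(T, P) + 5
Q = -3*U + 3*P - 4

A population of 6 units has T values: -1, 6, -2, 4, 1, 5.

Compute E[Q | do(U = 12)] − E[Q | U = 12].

do(U=12) breaks U's dependence on T. With U=12 fixed, Q across the units is -19, -52, -19, -52, -52, -52, mean -41.
Conditioning on U=12 selects the 2 unit(s) with T ∈ {-1, -2}. Their Q values: -19, -19. Mean = -19.
Difference = -41 − (-19) = -22.

-22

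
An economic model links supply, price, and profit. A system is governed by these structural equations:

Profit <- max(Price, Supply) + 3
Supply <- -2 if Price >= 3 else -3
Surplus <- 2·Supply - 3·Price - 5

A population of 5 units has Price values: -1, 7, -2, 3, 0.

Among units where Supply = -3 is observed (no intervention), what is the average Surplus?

-8

Observing Supply=-3 restricts to units where Supply's equation naturally yields -3: Price ∈ {-1, -2, 0}. In that subpopulation Surplus = -8, -5, -11, mean -8.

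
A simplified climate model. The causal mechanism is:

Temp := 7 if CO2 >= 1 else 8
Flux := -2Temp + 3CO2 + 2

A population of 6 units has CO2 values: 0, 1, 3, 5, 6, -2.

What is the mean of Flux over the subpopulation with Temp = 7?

E[Flux|Temp=7] averages over only the 4 units with Temp=7 (CO2 = 1, 3, 5, 6): Flux = -9, -3, 3, 6, mean -0.75.

-0.75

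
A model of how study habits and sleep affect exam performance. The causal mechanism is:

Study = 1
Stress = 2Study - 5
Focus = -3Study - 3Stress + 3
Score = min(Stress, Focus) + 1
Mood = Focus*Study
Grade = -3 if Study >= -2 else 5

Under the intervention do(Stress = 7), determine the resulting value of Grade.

Under do(Stress=7), the mechanism Stress = 2Study - 5 is discarded; Stress is fixed at 7.
No directed path runs from Stress to Grade, so Grade keeps its natural value.
Grade = -3 if Study >= -2 else 5  [with Study=1]  = -3

-3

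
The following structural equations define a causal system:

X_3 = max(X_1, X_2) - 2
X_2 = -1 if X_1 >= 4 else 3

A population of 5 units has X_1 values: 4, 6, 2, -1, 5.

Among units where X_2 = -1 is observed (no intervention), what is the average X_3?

3

E[X_3|X_2=-1] averages over only the 3 units with X_2=-1 (X_1 = 4, 6, 5): X_3 = 2, 4, 3, mean 3.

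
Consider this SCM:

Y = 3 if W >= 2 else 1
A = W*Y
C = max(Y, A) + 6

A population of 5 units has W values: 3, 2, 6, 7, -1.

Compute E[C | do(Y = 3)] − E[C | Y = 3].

-2.1

do(Y=3) breaks Y's dependence on W. With Y=3 fixed, C across the units is 15, 12, 24, 27, 9, mean 17.4.
Conditioning on Y=3 selects the 4 unit(s) with W ∈ {3, 2, 6, 7}. Their C values: 15, 12, 24, 27. Mean = 19.5.
Difference = 17.4 − 19.5 = -2.1.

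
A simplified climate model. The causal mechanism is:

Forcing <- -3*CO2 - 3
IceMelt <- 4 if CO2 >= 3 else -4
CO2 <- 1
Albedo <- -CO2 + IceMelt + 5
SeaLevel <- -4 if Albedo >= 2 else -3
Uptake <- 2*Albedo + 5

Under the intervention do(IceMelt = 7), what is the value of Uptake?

27

The intervention breaks the incoming arrows to IceMelt: IceMelt <- 4 if CO2 >= 3 else -4 no longer applies, and IceMelt = 7.
Albedo = -CO2 + IceMelt + 5  [with CO2=1, IceMelt=7]  = 11
Uptake = 2*Albedo + 5  [with Albedo=11]  = 27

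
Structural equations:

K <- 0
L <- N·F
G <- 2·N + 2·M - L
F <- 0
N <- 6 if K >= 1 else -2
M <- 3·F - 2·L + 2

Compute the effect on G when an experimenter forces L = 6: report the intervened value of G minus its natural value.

-30

Under do(L=6), the mechanism L <- N·F is discarded; L is fixed at 6.
N = 6 if K >= 1 else -2  [with K=0]  = -2
M = 3·F - 2·L + 2  [with F=0, L=6]  = -10
G = 2·N + 2·M - L  [with N=-2, M=-10, L=6]  = -30
Without intervention: N = 6 if K >= 1 else -2  [with K=0]  = -2; L = N·F  [with N=-2, F=0]  = 0; M = 3·F - 2·L + 2  [with F=0, L=0]  = 2; G = 2·N + 2·M - L  [with N=-2, M=2, L=0]  = 0.
Change = -30 − 0 = -30.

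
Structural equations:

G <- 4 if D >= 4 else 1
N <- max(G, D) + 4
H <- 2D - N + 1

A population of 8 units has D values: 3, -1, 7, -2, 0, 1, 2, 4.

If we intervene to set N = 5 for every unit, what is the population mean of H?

Every unit gets N=5 under the intervention. H values become 2, -6, 10, -8, -4, -2, 0, 4; E[H|do(N=5)] = -0.5.

-0.5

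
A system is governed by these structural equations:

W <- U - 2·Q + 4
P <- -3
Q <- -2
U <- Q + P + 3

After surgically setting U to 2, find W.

The intervention breaks the incoming arrows to U: U <- Q + P + 3 no longer applies, and U = 2.
W = U - 2·Q + 4  [with U=2, Q=-2]  = 10

10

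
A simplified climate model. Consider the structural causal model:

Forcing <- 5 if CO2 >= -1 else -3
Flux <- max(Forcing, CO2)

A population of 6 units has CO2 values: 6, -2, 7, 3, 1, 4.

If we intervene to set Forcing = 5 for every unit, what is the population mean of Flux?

5.5

Under do(Forcing=5), Forcing's equation is replaced by Forcing=5 for every unit. Per-unit Flux: 6, 5, 7, 5, 5, 5. Mean = 5.5.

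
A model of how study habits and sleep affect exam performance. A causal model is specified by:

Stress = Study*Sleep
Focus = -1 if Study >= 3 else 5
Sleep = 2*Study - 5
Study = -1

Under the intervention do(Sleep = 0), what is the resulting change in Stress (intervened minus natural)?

-7

The intervention breaks the incoming arrows to Sleep: Sleep = 2*Study - 5 no longer applies, and Sleep = 0.
Stress = Study*Sleep  [with Study=-1, Sleep=0]  = 0
Without intervention: Sleep = 2*Study - 5  [with Study=-1]  = -7; Stress = Study*Sleep  [with Study=-1, Sleep=-7]  = 7.
Change = 0 − 7 = -7.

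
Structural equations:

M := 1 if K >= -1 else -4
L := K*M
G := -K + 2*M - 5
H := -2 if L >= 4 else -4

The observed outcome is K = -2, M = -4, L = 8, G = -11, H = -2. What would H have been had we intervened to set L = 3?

-4

do(L=3) replaces the equation L := K*M with the constant L = 3.
H = -2 if L >= 4 else -4  [with L=3]  = -4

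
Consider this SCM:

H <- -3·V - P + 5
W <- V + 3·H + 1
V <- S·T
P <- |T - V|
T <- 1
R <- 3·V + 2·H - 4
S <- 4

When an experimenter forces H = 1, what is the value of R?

The intervention breaks the incoming arrows to H: H <- -3·V - P + 5 no longer applies, and H = 1.
V = S·T  [with S=4, T=1]  = 4
R = 3·V + 2·H - 4  [with V=4, H=1]  = 10

10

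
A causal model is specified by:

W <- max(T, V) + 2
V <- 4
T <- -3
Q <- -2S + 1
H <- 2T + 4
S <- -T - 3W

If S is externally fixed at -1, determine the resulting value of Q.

Intervening sets S = -1 and removes its equation (S <- -T - 3W).
Q = -2S + 1  [with S=-1]  = 3

3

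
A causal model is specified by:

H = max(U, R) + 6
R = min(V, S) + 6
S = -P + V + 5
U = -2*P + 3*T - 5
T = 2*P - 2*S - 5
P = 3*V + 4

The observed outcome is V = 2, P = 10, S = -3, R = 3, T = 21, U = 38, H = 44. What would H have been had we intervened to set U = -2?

Intervening sets U = -2 and removes its equation (U = -2*P + 3*T - 5).
P = 3*V + 4  [with V=2]  = 10
S = -P + V + 5  [with P=10, V=2]  = -3
R = min(V, S) + 6  [with V=2, S=-3]  = 3
H = max(U, R) + 6  [with U=-2, R=3]  = 9

9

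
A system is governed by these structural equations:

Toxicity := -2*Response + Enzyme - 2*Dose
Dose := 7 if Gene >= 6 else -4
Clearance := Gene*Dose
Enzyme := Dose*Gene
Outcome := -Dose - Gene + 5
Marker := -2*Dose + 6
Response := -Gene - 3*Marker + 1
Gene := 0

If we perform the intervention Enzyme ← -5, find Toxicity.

85

The intervention breaks the incoming arrows to Enzyme: Enzyme := Dose*Gene no longer applies, and Enzyme = -5.
Dose = 7 if Gene >= 6 else -4  [with Gene=0]  = -4
Marker = -2*Dose + 6  [with Dose=-4]  = 14
Response = -Gene - 3*Marker + 1  [with Gene=0, Marker=14]  = -41
Toxicity = -2*Response + Enzyme - 2*Dose  [with Response=-41, Enzyme=-5, Dose=-4]  = 85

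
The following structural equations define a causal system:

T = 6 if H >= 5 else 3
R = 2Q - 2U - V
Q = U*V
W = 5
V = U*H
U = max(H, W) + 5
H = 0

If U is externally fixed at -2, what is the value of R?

4

The intervention breaks the incoming arrows to U: U = max(H, W) + 5 no longer applies, and U = -2.
V = U*H  [with U=-2, H=0]  = 0
Q = U*V  [with U=-2, V=0]  = 0
R = 2Q - 2U - V  [with Q=0, U=-2, V=0]  = 4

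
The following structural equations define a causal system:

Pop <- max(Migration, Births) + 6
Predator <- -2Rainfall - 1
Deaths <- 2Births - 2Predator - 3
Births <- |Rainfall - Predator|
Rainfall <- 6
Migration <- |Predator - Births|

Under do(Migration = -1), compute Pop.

25

The intervention breaks the incoming arrows to Migration: Migration <- |Predator - Births| no longer applies, and Migration = -1.
Predator = -2Rainfall - 1  [with Rainfall=6]  = -13
Births = |Rainfall - Predator|  [with Rainfall=6, Predator=-13]  = 19
Pop = max(Migration, Births) + 6  [with Migration=-1, Births=19]  = 25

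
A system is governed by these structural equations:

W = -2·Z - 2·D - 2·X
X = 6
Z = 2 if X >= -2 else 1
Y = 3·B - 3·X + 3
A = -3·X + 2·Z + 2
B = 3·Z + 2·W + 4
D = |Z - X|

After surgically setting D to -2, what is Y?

-57

The intervention breaks the incoming arrows to D: D = |Z - X| no longer applies, and D = -2.
Z = 2 if X >= -2 else 1  [with X=6]  = 2
W = -2·Z - 2·D - 2·X  [with Z=2, D=-2, X=6]  = -12
B = 3·Z + 2·W + 4  [with Z=2, W=-12]  = -14
Y = 3·B - 3·X + 3  [with B=-14, X=6]  = -57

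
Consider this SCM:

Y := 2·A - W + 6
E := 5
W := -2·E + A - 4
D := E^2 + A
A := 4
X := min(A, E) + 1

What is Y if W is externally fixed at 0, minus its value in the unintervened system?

The intervention breaks the incoming arrows to W: W := -2·E + A - 4 no longer applies, and W = 0.
Y = 2·A - W + 6  [with A=4, W=0]  = 14
Without intervention: W = -2·E + A - 4  [with E=5, A=4]  = -10; Y = 2·A - W + 6  [with A=4, W=-10]  = 24.
Change = 14 − 24 = -10.

-10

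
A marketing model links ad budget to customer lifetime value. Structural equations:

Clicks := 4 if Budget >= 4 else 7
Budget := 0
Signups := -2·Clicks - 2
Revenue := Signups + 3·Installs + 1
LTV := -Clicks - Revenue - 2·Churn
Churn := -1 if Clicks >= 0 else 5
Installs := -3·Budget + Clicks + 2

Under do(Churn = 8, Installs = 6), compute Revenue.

3

The joint intervention fixes Churn = 8, Installs = 6, removing each variable's own equation.
Clicks = 4 if Budget >= 4 else 7  [with Budget=0]  = 7
Signups = -2·Clicks - 2  [with Clicks=7]  = -16
Revenue = Signups + 3·Installs + 1  [with Signups=-16, Installs=6]  = 3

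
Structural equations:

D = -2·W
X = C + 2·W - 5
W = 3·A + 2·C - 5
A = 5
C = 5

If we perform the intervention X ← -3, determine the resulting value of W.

20

do(X=-3) replaces the equation X = C + 2·W - 5 with the constant X = -3.
W is not downstream of the intervention, so its value is determined by the original equations.
W = 3·A + 2·C - 5  [with A=5, C=5]  = 20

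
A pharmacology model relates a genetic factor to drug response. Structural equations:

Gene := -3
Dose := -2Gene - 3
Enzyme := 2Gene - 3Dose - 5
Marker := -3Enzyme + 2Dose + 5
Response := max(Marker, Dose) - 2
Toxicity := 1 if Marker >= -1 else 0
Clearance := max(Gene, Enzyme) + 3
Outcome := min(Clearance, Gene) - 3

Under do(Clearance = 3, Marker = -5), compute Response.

Under do(Clearance = 3, Marker = -5), each intervened variable's structural equation is replaced by its fixed value.
Dose = -2Gene - 3  [with Gene=-3]  = 3
Response = max(Marker, Dose) - 2  [with Marker=-5, Dose=3]  = 1

1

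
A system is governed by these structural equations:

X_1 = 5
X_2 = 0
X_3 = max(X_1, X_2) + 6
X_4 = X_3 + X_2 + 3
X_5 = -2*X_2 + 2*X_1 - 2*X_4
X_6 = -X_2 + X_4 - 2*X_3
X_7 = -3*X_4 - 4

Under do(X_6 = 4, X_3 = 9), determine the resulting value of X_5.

-14

Under do(X_6 = 4, X_3 = 9), each intervened variable's structural equation is replaced by its fixed value.
X_4 = X_3 + X_2 + 3  [with X_3=9, X_2=0]  = 12
X_5 = -2*X_2 + 2*X_1 - 2*X_4  [with X_2=0, X_1=5, X_4=12]  = -14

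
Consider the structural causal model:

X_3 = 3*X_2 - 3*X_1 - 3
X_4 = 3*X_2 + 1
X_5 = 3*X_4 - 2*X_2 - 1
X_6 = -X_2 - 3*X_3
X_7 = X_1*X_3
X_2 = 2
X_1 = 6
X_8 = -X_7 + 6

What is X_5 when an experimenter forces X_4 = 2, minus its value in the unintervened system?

Intervening sets X_4 = 2 and removes its equation (X_4 = 3*X_2 + 1).
X_5 = 3*X_4 - 2*X_2 - 1  [with X_4=2, X_2=2]  = 1
Without intervention: X_4 = 3*X_2 + 1  [with X_2=2]  = 7; X_5 = 3*X_4 - 2*X_2 - 1  [with X_4=7, X_2=2]  = 16.
Change = 1 − 16 = -15.

-15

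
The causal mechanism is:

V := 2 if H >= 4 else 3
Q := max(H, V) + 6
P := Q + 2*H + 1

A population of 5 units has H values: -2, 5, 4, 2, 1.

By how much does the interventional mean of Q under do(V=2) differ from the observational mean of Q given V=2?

-1.5

Under do(V=2), V's equation is replaced by V=2 for every unit. Per-unit Q: 8, 11, 10, 8, 8. Mean = 9.
E[Q|V=2] averages over only the 2 units with V=2 (H = 5, 4): Q = 11, 10, mean 10.5.
Difference = 9 − 10.5 = -1.5.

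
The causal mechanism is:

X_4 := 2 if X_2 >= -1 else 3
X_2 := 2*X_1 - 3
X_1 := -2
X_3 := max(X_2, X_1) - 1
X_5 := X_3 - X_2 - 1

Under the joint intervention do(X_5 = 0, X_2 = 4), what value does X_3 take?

3

Setting X_5 = 0, X_2 = 4 by intervention discards those variables' equations.
X_3 = max(X_2, X_1) - 1  [with X_2=4, X_1=-2]  = 3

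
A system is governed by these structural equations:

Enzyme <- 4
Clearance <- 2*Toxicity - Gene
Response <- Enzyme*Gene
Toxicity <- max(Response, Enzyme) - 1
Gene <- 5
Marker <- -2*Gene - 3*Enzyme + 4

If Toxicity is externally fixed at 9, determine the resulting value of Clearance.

13

The intervention breaks the incoming arrows to Toxicity: Toxicity <- max(Response, Enzyme) - 1 no longer applies, and Toxicity = 9.
Clearance = 2*Toxicity - Gene  [with Toxicity=9, Gene=5]  = 13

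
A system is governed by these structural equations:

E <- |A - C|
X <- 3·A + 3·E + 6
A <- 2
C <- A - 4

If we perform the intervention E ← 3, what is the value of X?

The intervention breaks the incoming arrows to E: E <- |A - C| no longer applies, and E = 3.
X = 3·A + 3·E + 6  [with A=2, E=3]  = 21

21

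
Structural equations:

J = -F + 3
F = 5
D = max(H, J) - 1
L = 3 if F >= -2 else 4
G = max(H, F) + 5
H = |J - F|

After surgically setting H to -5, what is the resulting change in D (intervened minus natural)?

-9

Intervening sets H = -5 and removes its equation (H = |J - F|).
J = -F + 3  [with F=5]  = -2
D = max(H, J) - 1  [with H=-5, J=-2]  = -3
Without intervention: J = -F + 3  [with F=5]  = -2; H = |J - F|  [with J=-2, F=5]  = 7; D = max(H, J) - 1  [with H=7, J=-2]  = 6.
Change = -3 − 6 = -9.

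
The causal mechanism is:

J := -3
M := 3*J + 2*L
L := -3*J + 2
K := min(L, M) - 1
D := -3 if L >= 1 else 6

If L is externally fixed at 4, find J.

Under do(L=4), the mechanism L := -3*J + 2 is discarded; L is fixed at 4.
J is not downstream of the intervention, so its value is determined by the original equations.

-3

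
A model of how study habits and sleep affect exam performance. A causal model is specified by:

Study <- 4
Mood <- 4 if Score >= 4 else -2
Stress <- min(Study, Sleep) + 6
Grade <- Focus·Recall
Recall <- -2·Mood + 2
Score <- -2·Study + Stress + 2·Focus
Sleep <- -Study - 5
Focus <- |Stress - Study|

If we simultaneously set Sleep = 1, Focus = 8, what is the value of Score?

Setting Sleep = 1, Focus = 8 by intervention discards those variables' equations.
Stress = min(Study, Sleep) + 6  [with Study=4, Sleep=1]  = 7
Score = -2·Study + Stress + 2·Focus  [with Study=4, Stress=7, Focus=8]  = 15

15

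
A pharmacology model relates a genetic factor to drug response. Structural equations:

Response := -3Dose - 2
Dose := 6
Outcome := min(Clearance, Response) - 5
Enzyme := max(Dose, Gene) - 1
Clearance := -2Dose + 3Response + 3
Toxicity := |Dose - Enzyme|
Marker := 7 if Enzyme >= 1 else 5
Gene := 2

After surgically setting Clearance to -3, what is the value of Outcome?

-25

do(Clearance=-3) replaces the equation Clearance := -2Dose + 3Response + 3 with the constant Clearance = -3.
Response = -3Dose - 2  [with Dose=6]  = -20
Outcome = min(Clearance, Response) - 5  [with Clearance=-3, Response=-20]  = -25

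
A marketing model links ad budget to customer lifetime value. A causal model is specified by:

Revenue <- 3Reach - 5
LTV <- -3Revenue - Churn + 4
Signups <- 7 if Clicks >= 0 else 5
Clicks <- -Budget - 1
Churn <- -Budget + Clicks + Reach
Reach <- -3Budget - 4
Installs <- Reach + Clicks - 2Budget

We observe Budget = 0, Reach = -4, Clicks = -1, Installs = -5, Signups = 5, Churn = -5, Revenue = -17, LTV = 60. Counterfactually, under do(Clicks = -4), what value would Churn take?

-8

The intervention breaks the incoming arrows to Clicks: Clicks <- -Budget - 1 no longer applies, and Clicks = -4.
Reach = -3Budget - 4  [with Budget=0]  = -4
Churn = -Budget + Clicks + Reach  [with Budget=0, Clicks=-4, Reach=-4]  = -8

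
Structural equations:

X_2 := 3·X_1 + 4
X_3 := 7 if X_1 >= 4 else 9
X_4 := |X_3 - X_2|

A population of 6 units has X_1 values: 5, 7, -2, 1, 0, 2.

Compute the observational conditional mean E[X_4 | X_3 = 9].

4.75

Observing X_3=9 restricts to units where X_3's equation naturally yields 9: X_1 ∈ {-2, 1, 0, 2}. In that subpopulation X_4 = 11, 2, 5, 1, mean 4.75.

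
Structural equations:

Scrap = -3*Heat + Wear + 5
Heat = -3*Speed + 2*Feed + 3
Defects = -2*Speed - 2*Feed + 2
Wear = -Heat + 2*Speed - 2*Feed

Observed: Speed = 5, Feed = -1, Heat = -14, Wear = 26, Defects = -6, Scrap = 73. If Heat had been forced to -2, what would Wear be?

14

The intervention breaks the incoming arrows to Heat: Heat = -3*Speed + 2*Feed + 3 no longer applies, and Heat = -2.
Wear = -Heat + 2*Speed - 2*Feed  [with Heat=-2, Speed=5, Feed=-1]  = 14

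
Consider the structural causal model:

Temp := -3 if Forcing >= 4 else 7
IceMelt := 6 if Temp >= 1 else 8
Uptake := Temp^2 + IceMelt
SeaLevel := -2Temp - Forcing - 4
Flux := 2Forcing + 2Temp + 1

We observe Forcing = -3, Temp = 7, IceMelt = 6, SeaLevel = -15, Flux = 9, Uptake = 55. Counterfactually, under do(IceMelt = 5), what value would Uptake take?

54

The intervention breaks the incoming arrows to IceMelt: IceMelt := 6 if Temp >= 1 else 8 no longer applies, and IceMelt = 5.
Temp = -3 if Forcing >= 4 else 7  [with Forcing=-3]  = 7
Uptake = Temp^2 + IceMelt  [with Temp=7, IceMelt=5]  = 54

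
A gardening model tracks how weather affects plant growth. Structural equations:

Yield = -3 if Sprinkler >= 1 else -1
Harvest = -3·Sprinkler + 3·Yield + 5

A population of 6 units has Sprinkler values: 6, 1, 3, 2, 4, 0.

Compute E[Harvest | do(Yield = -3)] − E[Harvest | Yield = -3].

do(Yield=-3) breaks Yield's dependence on Sprinkler. With Yield=-3 fixed, Harvest across the units is -22, -7, -13, -10, -16, -4, mean -12.
Observing Yield=-3 restricts to units where Yield's equation naturally yields -3: Sprinkler ∈ {6, 1, 3, 2, 4}. In that subpopulation Harvest = -22, -7, -13, -10, -16, mean -13.6.
Difference = -12 − (-13.6) = 1.6.

1.6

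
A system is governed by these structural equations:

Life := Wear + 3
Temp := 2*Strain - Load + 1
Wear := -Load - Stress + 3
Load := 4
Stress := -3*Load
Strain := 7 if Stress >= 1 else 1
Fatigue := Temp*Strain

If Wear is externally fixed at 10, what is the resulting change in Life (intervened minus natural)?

Under do(Wear=10), the mechanism Wear := -Load - Stress + 3 is discarded; Wear is fixed at 10.
Life = Wear + 3  [with Wear=10]  = 13
Without intervention: Stress = -3*Load  [with Load=4]  = -12; Wear = -Load - Stress + 3  [with Load=4, Stress=-12]  = 11; Life = Wear + 3  [with Wear=11]  = 14.
Change = 13 − 14 = -1.

-1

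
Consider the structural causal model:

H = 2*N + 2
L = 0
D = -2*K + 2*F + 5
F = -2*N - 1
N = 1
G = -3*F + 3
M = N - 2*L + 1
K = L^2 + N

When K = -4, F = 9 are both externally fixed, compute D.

Under do(K = -4, F = 9), each intervened variable's structural equation is replaced by its fixed value.
D = -2*K + 2*F + 5  [with K=-4, F=9]  = 31

31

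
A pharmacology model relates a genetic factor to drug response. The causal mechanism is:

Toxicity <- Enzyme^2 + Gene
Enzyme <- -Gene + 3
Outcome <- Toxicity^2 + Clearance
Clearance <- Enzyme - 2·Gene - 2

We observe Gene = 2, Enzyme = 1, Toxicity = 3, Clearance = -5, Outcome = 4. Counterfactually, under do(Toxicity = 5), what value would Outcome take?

20

do(Toxicity=5) replaces the equation Toxicity <- Enzyme^2 + Gene with the constant Toxicity = 5.
Enzyme = -Gene + 3  [with Gene=2]  = 1
Clearance = Enzyme - 2·Gene - 2  [with Enzyme=1, Gene=2]  = -5
Outcome = Toxicity^2 + Clearance  [with Toxicity=5, Clearance=-5]  = 20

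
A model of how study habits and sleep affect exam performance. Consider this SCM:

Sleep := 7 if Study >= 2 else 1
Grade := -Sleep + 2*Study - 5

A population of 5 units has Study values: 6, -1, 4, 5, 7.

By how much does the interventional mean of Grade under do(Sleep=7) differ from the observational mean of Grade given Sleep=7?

-2.6

do(Sleep=7) breaks Sleep's dependence on Study. With Sleep=7 fixed, Grade across the units is 0, -14, -4, -2, 2, mean -3.6.
Observing Sleep=7 restricts to units where Sleep's equation naturally yields 7: Study ∈ {6, 4, 5, 7}. In that subpopulation Grade = 0, -4, -2, 2, mean -1.
Difference = -3.6 − (-1) = -2.6.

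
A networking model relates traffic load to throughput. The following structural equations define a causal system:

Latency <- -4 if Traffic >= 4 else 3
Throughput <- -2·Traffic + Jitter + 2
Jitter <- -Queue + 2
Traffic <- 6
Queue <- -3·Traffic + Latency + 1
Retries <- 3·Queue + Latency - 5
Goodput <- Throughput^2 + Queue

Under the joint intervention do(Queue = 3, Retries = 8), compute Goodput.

Under do(Queue = 3, Retries = 8), each intervened variable's structural equation is replaced by its fixed value.
Jitter = -Queue + 2  [with Queue=3]  = -1
Throughput = -2·Traffic + Jitter + 2  [with Traffic=6, Jitter=-1]  = -11
Goodput = Throughput^2 + Queue  [with Throughput=-11, Queue=3]  = 124

124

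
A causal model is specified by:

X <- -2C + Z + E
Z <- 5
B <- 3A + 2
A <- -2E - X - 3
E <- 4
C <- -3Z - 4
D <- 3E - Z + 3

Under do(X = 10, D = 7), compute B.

Setting X = 10, D = 7 by intervention discards those variables' equations.
A = -2E - X - 3  [with E=4, X=10]  = -21
B = 3A + 2  [with A=-21]  = -61

-61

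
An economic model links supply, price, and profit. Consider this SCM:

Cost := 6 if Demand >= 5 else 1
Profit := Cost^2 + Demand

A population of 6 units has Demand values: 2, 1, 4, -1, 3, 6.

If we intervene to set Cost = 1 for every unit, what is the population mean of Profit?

Every unit gets Cost=1 under the intervention. Profit values become 3, 2, 5, 0, 4, 7; E[Profit|do(Cost=1)] = 3.5.

3.5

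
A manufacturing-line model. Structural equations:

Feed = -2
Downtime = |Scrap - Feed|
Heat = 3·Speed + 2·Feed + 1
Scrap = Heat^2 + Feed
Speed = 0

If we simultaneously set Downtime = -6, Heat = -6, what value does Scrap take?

Under do(Downtime = -6, Heat = -6), each intervened variable's structural equation is replaced by its fixed value.
Scrap = Heat^2 + Feed  [with Heat=-6, Feed=-2]  = 34

34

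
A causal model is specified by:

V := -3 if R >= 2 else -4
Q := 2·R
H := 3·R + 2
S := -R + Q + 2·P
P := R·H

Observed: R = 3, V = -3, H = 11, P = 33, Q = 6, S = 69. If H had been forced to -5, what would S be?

The intervention breaks the incoming arrows to H: H := 3·R + 2 no longer applies, and H = -5.
P = R·H  [with R=3, H=-5]  = -15
Q = 2·R  [with R=3]  = 6
S = -R + Q + 2·P  [with R=3, Q=6, P=-15]  = -27

-27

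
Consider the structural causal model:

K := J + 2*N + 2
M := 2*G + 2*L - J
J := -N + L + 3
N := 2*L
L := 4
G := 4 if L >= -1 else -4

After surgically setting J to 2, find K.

20

The intervention breaks the incoming arrows to J: J := -N + L + 3 no longer applies, and J = 2.
N = 2*L  [with L=4]  = 8
K = J + 2*N + 2  [with J=2, N=8]  = 20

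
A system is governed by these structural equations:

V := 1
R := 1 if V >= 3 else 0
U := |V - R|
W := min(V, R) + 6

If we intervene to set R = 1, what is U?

0

Under do(R=1), the mechanism R := 1 if V >= 3 else 0 is discarded; R is fixed at 1.
U = |V - R|  [with V=1, R=1]  = 0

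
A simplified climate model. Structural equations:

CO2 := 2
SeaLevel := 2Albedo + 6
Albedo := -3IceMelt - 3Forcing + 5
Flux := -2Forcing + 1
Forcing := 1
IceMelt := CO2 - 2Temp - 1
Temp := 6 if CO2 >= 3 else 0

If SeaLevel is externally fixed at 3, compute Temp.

do(SeaLevel=3) replaces the equation SeaLevel := 2Albedo + 6 with the constant SeaLevel = 3.
Temp is not downstream of the intervention, so its value is determined by the original equations.
Temp = 6 if CO2 >= 3 else 0  [with CO2=2]  = 0

0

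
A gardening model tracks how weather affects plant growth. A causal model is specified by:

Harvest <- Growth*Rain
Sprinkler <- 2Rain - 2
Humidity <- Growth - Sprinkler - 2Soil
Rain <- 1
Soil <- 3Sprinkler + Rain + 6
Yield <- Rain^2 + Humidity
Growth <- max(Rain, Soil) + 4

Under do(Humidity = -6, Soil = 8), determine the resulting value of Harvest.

12

The joint intervention fixes Humidity = -6, Soil = 8, removing each variable's own equation.
Growth = max(Rain, Soil) + 4  [with Rain=1, Soil=8]  = 12
Harvest = Growth*Rain  [with Growth=12, Rain=1]  = 12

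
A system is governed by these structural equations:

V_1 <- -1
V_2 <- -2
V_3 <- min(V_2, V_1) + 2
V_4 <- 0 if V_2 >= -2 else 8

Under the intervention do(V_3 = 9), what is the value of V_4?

The intervention breaks the incoming arrows to V_3: V_3 <- min(V_2, V_1) + 2 no longer applies, and V_3 = 9.
V_4 is not downstream of the intervention, so its value is determined by the original equations.
V_4 = 0 if V_2 >= -2 else 8  [with V_2=-2]  = 0

0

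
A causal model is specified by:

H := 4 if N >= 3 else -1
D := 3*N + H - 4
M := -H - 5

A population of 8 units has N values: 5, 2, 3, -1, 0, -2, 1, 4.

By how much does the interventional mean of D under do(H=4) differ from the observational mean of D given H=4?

Under do(H=4), H's equation is replaced by H=4 for every unit. Per-unit D: 15, 6, 9, -3, 0, -6, 3, 12. Mean = 4.5.
Observing H=4 restricts to units where H's equation naturally yields 4: N ∈ {5, 3, 4}. In that subpopulation D = 15, 9, 12, mean 12.
Difference = 4.5 − 12 = -7.5.

-7.5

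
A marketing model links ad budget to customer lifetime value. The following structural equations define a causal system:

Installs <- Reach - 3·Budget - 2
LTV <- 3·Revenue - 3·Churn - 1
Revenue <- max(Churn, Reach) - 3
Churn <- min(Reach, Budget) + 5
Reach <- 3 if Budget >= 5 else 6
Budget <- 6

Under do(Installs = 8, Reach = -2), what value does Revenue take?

Setting Installs = 8, Reach = -2 by intervention discards those variables' equations.
Churn = min(Reach, Budget) + 5  [with Reach=-2, Budget=6]  = 3
Revenue = max(Churn, Reach) - 3  [with Churn=3, Reach=-2]  = 0

0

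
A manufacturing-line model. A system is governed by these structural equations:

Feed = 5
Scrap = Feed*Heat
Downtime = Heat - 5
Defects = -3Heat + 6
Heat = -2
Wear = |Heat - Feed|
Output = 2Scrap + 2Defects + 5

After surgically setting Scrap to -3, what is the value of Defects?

12

The intervention breaks the incoming arrows to Scrap: Scrap = Feed*Heat no longer applies, and Scrap = -3.
Since Defects is not a descendant of the intervened variable, it is unaffected.
Defects = -3Heat + 6  [with Heat=-2]  = 12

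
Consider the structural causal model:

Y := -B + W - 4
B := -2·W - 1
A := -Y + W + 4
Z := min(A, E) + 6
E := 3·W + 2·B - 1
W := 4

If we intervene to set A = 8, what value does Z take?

-1

The intervention breaks the incoming arrows to A: A := -Y + W + 4 no longer applies, and A = 8.
B = -2·W - 1  [with W=4]  = -9
E = 3·W + 2·B - 1  [with W=4, B=-9]  = -7
Z = min(A, E) + 6  [with A=8, E=-7]  = -1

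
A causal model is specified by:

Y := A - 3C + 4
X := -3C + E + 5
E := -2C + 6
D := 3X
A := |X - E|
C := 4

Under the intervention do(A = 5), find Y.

Intervening sets A = 5 and removes its equation (A := |X - E|).
Y = A - 3C + 4  [with A=5, C=4]  = -3

-3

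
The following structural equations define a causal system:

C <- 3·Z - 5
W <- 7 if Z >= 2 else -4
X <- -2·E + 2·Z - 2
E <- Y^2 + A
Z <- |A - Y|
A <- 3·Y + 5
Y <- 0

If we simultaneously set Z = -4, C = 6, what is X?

Under do(Z = -4, C = 6), each intervened variable's structural equation is replaced by its fixed value.
A = 3·Y + 5  [with Y=0]  = 5
E = Y^2 + A  [with Y=0, A=5]  = 5
X = -2·E + 2·Z - 2  [with E=5, Z=-4]  = -20

-20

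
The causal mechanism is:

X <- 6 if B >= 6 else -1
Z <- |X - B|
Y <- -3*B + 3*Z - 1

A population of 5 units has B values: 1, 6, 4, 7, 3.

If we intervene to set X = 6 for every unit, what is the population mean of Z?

do(X=6) breaks X's dependence on B. With X=6 fixed, Z across the units is 5, 0, 2, 1, 3, mean 2.2.

2.2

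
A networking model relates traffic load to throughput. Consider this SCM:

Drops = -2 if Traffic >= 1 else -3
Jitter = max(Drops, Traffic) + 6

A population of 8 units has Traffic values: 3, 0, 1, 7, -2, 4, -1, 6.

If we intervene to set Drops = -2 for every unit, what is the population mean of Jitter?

8.25

Every unit gets Drops=-2 under the intervention. Jitter values become 9, 6, 7, 13, 4, 10, 5, 12; E[Jitter|do(Drops=-2)] = 8.25.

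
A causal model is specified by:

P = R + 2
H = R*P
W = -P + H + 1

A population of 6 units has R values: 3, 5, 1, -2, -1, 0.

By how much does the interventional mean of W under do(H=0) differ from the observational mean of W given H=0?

do(H=0) breaks H's dependence on R. With H=0 fixed, W across the units is -4, -6, -2, 1, 0, -1, mean -2.
Conditioning on H=0 selects the 2 unit(s) with R ∈ {-2, 0}. Their W values: 1, -1. Mean = 0.
Difference = -2 − 0 = -2.

-2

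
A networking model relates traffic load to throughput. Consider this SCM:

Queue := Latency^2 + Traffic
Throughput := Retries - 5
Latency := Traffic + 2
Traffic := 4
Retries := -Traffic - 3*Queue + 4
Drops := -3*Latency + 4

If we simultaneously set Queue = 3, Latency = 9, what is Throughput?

Setting Queue = 3, Latency = 9 by intervention discards those variables' equations.
Retries = -Traffic - 3*Queue + 4  [with Traffic=4, Queue=3]  = -9
Throughput = Retries - 5  [with Retries=-9]  = -14

-14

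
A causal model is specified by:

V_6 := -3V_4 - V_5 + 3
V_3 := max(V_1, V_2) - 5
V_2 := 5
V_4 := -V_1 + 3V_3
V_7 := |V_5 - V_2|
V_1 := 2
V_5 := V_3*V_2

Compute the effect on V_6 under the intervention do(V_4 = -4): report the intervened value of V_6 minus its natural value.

Under do(V_4=-4), the mechanism V_4 := -V_1 + 3V_3 is discarded; V_4 is fixed at -4.
V_3 = max(V_1, V_2) - 5  [with V_1=2, V_2=5]  = 0
V_5 = V_3*V_2  [with V_3=0, V_2=5]  = 0
V_6 = -3V_4 - V_5 + 3  [with V_4=-4, V_5=0]  = 15
Without intervention: V_3 = max(V_1, V_2) - 5  [with V_1=2, V_2=5]  = 0; V_4 = -V_1 + 3V_3  [with V_1=2, V_3=0]  = -2; V_5 = V_3*V_2  [with V_3=0, V_2=5]  = 0; V_6 = -3V_4 - V_5 + 3  [with V_4=-2, V_5=0]  = 9.
Change = 15 − 9 = 6.

6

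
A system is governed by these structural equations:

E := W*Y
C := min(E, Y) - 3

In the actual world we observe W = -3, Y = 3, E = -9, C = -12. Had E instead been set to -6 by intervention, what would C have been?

The intervention breaks the incoming arrows to E: E := W*Y no longer applies, and E = -6.
C = min(E, Y) - 3  [with E=-6, Y=3]  = -9

-9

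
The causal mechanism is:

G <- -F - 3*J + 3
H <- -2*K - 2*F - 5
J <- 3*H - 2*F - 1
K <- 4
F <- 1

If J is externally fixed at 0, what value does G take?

Intervening sets J = 0 and removes its equation (J <- 3*H - 2*F - 1).
G = -F - 3*J + 3  [with F=1, J=0]  = 2

2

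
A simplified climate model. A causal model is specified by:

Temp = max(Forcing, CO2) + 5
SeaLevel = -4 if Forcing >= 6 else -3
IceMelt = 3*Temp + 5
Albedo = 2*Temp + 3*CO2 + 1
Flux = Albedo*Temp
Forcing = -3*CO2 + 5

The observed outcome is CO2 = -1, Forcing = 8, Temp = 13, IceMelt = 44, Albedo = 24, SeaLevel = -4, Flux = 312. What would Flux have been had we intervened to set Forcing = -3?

Under do(Forcing=-3), the mechanism Forcing = -3*CO2 + 5 is discarded; Forcing is fixed at -3.
Temp = max(Forcing, CO2) + 5  [with Forcing=-3, CO2=-1]  = 4
Albedo = 2*Temp + 3*CO2 + 1  [with Temp=4, CO2=-1]  = 6
Flux = Albedo*Temp  [with Albedo=6, Temp=4]  = 24

24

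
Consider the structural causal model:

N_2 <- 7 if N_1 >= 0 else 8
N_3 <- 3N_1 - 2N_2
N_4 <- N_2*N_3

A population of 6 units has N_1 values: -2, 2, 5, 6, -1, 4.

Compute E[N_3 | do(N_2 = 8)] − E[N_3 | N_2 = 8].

do(N_2=8) breaks N_2's dependence on N_1. With N_2=8 fixed, N_3 across the units is -22, -10, -1, 2, -19, -4, mean -9.
Observing N_2=8 restricts to units where N_2's equation naturally yields 8: N_1 ∈ {-2, -1}. In that subpopulation N_3 = -22, -19, mean -20.5.
Difference = -9 − (-20.5) = 11.5.

11.5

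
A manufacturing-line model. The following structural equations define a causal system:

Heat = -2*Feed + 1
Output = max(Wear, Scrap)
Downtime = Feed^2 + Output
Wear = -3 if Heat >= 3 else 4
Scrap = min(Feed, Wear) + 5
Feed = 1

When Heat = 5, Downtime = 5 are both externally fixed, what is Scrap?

The joint intervention fixes Heat = 5, Downtime = 5, removing each variable's own equation.
Wear = -3 if Heat >= 3 else 4  [with Heat=5]  = -3
Scrap = min(Feed, Wear) + 5  [with Feed=1, Wear=-3]  = 2

2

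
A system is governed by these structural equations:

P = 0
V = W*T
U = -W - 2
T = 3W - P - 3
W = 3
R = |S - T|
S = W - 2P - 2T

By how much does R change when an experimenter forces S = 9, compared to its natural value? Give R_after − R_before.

-12

Under do(S=9), the mechanism S = W - 2P - 2T is discarded; S is fixed at 9.
T = 3W - P - 3  [with W=3, P=0]  = 6
R = |S - T|  [with S=9, T=6]  = 3
Without intervention: T = 3W - P - 3  [with W=3, P=0]  = 6; S = W - 2P - 2T  [with W=3, P=0, T=6]  = -9; R = |S - T|  [with S=-9, T=6]  = 15.
Change = 3 − 15 = -12.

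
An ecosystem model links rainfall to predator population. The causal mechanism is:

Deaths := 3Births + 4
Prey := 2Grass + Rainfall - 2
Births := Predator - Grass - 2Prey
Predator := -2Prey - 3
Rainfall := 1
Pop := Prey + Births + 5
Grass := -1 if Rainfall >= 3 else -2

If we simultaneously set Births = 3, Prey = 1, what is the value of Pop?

9

The joint intervention fixes Births = 3, Prey = 1, removing each variable's own equation.
Pop = Prey + Births + 5  [with Prey=1, Births=3]  = 9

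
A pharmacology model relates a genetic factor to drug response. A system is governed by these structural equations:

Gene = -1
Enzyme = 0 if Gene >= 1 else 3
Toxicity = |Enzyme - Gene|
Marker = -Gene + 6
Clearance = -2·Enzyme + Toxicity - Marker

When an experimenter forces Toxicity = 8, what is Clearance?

-5

Intervening sets Toxicity = 8 and removes its equation (Toxicity = |Enzyme - Gene|).
Enzyme = 0 if Gene >= 1 else 3  [with Gene=-1]  = 3
Marker = -Gene + 6  [with Gene=-1]  = 7
Clearance = -2·Enzyme + Toxicity - Marker  [with Enzyme=3, Toxicity=8, Marker=7]  = -5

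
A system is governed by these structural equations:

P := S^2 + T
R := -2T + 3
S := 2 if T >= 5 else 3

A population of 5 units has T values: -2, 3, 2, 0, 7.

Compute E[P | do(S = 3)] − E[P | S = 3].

1.25

The intervention sets S=3 in all 5 units regardless of T. Recomputing P per unit gives 7, 12, 11, 9, 16; average 11.
Conditioning on S=3 selects the 4 unit(s) with T ∈ {-2, 3, 2, 0}. Their P values: 7, 12, 11, 9. Mean = 9.75.
Difference = 11 − 9.75 = 1.25.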